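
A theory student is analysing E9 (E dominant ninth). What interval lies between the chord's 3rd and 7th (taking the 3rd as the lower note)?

diminished fifth

E9 (E dominant ninth) is spelled E–G#–B–D–F#.
That puts G# below D.
G# up to D is 6 semitones, a half step narrower than a perfect fifth, so the interval is diminished.
This 3–7 tritone is the characteristic tension at the heart of the dominant sound.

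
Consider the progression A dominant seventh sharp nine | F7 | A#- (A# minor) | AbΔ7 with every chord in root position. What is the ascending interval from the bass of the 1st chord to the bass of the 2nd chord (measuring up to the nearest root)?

The roots are A and F.
A up to F is 8 semitones, a half step narrower than a major sixth, so the interval is minor.

minor sixth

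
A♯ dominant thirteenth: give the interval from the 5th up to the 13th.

M9

A♯13 (A♯ dominant thirteenth): A♯-C𝄪-E♯-G♯-B♯-F𝄪.
That puts E♯ below F𝄪.
E♯ up to F𝄪 spans 9 letter names and 14 semitones — a major ninth.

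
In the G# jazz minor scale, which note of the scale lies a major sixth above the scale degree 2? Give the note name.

F##

The scale is G# A# B C# D# E# F##.
The scale degree 2 is A#; a major sixth above that is F## — scale degree 7.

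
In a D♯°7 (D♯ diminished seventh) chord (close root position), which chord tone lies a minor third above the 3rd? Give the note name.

D♯dim7 (D♯ diminished seventh): D♯–F♯–A–C.
The 3rd is F♯. A minor third above F♯ is A.
A is the chord's 5th.

A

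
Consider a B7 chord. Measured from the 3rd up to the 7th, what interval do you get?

B dominant seventh: B–D#–F#–A.
That puts D# below A.
5 letter names make it a fifth; at 6 semitones (a half step narrower than perfect) the quality is diminished.

diminished 5th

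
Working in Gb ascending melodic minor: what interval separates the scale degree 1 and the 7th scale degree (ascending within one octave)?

M7

The scale runs Gb Ab Bbb Cb Db Eb F.
The scale degree 1 is Gb and the scale degree 7 is F.
Gb up to F spans 7 letter names and 11 semitones — a major seventh.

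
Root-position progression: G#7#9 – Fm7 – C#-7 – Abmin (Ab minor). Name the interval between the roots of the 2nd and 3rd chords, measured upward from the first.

augmented fifth

The roots are F and C#.
F up to C# is 8 semitones, a half step wider than a perfect fifth, so the interval is augmented.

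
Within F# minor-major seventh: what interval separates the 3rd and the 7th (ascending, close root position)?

augmented fifth

The chord tones of F# minor-major seventh are F#-A-C#-E#.
So we need the interval from A up to E#.
From A to E#: 8 semitones over a fifth = augmented.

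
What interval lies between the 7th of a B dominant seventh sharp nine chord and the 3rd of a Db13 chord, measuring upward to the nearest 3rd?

minor 6th

The 7th of B dominant seventh sharp nine is A; the 3rd of Db13 is F.
From A to F: 8 semitones over a sixth = minor.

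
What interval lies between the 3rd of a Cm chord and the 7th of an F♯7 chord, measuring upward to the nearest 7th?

Cm has E♭ as its 3rd, and F♯7 has E as its 7th.
E♭ up to E is 1 semitone, a half step wider than a perfect unison, so the interval is augmented.

augmented unison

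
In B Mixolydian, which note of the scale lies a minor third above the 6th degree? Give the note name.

B

The scale is B C# D# E F# G# A.
The 6th degree is G#; a minor third above that is B — scale degree 1.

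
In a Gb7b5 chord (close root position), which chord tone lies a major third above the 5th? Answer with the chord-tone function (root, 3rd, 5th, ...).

7th

Gb7b5 (Gb dominant seventh flat five): Gb-Bb-Dbb-Fb.
The 5th is Dbb. A major third above Dbb is Fb.
Fb is the chord's 7th.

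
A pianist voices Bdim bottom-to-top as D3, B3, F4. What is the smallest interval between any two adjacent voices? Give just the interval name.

diminished fifth

Adjacent intervals: D3→B3 = major sixth; B3→F4 = diminished fifth.
The smallest is B3 to F4, a diminished fifth (6 semitones).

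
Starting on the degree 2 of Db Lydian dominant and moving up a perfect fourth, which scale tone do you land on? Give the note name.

The scale is Db Eb F G Ab Bb Cb.
The degree 2 is Eb; a perfect fourth above that is Ab — scale degree 5.

Ab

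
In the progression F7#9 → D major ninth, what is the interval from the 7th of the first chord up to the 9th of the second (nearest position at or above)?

augmented unison

The 7th of F7#9 is Eb; the 9th of D major ninth is E.
From Eb to E: 1 semitone over a unison = augmented.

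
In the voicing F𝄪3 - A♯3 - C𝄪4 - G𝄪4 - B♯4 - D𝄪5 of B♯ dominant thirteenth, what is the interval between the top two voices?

Those voices are B♯4 and D𝄪5.
B♯ up to D𝄪 spans 3 letter names and 4 semitones — a major third.

major third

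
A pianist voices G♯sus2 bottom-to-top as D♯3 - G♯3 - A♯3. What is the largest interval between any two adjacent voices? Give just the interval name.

Adjacent intervals: D♯3→G♯3 = perfect fourth; G♯3→A♯3 = major second.
The largest is D♯3 to G♯3, a perfect fourth (5 semitones).

perfect fourth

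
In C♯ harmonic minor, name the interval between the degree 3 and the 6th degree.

perfect 4th

Spelling C♯ harmonic minor: C♯ D♯ E F♯ G♯ A B♯.
That puts E below A.
E up to A spans 4 letter names and 5 semitones — a perfect fourth.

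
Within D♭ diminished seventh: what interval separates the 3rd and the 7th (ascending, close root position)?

diminished fifth

The chord tones of D♭dim7 are D♭-F♭-A𝄫-C𝄫.
That puts F♭ below C𝄫.
5 letter names make it a fifth; at 6 semitones (a half step narrower than perfect) the quality is diminished.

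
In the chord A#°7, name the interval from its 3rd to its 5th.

minor 3rd

The chord tones of A# diminished seventh are A# C# E G.
So we need the interval from C# up to E.
3 letter names make it a third; at 3 semitones (a half step narrower than major) the quality is minor.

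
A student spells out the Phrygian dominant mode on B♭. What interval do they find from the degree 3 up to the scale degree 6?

Spelling the Phrygian dominant mode on B♭: B♭ C♭ D E♭ F G♭ A♭.
So we need the interval from D up to G♭.
4 letter names make it a fourth; at 4 semitones (a half step narrower than perfect) the quality is diminished.

diminished fourth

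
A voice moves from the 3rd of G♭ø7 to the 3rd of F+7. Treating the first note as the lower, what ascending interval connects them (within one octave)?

The 3rd of G♭ø7 is B𝄫; the 3rd of F+7 is A.
B𝄫 up to A is 12 semitones, a half step wider than a major seventh, so the interval is augmented.

augmented seventh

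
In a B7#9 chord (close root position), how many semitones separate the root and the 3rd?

4

The chord tones of B7#9 (B dominant seventh sharp nine) are B–D#–F#–A–C##.
B to D# is a major third: 4 semitones.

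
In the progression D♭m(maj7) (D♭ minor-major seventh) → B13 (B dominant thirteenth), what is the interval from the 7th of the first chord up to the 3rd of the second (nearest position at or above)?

D♭m(maj7) (D♭ minor-major seventh) has C as its 7th, and B13 (B dominant thirteenth) has D♯ as its 3rd.
From C to D♯: 3 semitones over a second = augmented.

augmented 2nd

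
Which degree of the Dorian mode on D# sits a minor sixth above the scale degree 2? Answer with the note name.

The scale is D# E# F# G# A# B# C#.
The scale degree 2 is E#; a minor sixth above that is C# — scale degree 7.

C#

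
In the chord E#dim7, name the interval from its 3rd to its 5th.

minor third

E# diminished seventh: E#-G#-B-D.
So we need the interval from G# up to B.
From G# to B: 3 semitones over a third = minor.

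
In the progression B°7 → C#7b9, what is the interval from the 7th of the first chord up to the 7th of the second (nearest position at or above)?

The 7th of B°7 is Ab; the 7th of C#7b9 is B.
Ab up to B is 3 semitones, a half step wider than a major second, so the interval is augmented.

augmented second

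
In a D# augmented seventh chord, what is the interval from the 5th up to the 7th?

Spelling the chord: D#–F##–A##–C#.
5th = A##; 7th = C#.
A## up to C# is 2 semitones, a whole step narrower than a major third, so the interval is diminished.

diminished third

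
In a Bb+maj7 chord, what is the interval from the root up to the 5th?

augmented fifth

Bbmaj7#5 (Bb augmented major seventh): Bb D F# A.
So we need the interval from Bb up to F#.
From Bb to F#: 8 semitones over a fifth = augmented.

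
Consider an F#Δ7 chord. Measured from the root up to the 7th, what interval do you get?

M7

F#Δ7: F# A# C# E#.
Root = F#; 7th = E#.
Counting 7 letters and 11 half steps from F# gives a major seventh.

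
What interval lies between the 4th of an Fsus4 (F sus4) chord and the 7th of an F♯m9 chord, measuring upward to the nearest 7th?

A4

Fsus4 (F sus4) has B♭ as its 4th, and F♯m9 has E as its 7th.
4 letter names make it a fourth; at 6 semitones (a half step wider than perfect) the quality is augmented.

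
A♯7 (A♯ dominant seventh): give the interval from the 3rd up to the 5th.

Spelling the chord: A♯, C𝄪, E♯, G♯.
3rd = C𝄪; 5th = E♯.
From C𝄪 to E♯: 3 semitones over a third = minor.

minor third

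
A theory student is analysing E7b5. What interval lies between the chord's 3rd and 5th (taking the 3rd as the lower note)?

diminished third

Spelling the chord: E-G♯-B♭-D.
The 3rd is G♯ and the 5th is B♭.
From G♯ to B♭: 2 semitones over a third = diminished.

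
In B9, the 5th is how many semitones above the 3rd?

3

The chord tones of B9 (B dominant ninth) are B-D♯-F♯-A-C♯.
D♯ to F♯ is a minor third: 3 semitones.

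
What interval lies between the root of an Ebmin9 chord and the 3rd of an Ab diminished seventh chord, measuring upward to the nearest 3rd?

The root of Ebmin9 is Eb; the 3rd of Ab diminished seventh is Cb.
6 letter names make it a sixth; at 8 semitones (a half step narrower than major) the quality is minor.

m6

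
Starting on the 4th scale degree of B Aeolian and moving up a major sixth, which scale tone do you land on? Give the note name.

The scale is B C# D E F# G A.
The 4th scale degree is E; a major sixth above that is C# — scale degree 2.

C#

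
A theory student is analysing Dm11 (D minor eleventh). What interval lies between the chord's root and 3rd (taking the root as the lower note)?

minor 3rd

Spelling the chord: D–F–A–C–E–G.
Root = D; 3rd = F.
D up to F is 3 semitones, a half step narrower than a major third, so the interval is minor.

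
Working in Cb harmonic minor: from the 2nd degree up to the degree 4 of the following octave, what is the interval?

minor tenth

Spelling Cb harmonic minor: Cb Db Ebb Fb Gb Abb Bb.
The 2nd degree is Db and the scale degree 4 (up an octave) is Fb.
From Db to Fb: 15 semitones over a tenth = minor.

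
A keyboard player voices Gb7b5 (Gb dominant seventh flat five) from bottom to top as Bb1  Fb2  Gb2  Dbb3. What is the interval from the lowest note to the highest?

The outer voices are Bb1 and Dbb3.
10 letter names make it a tenth; at 14 semitones (a whole step narrower than major) the quality is diminished.

d10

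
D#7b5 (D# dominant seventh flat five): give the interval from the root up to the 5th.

diminished fifth

D#7b5: D#–F##–A–C#.
So we need the interval from D# up to A.
5 letter names make it a fifth; at 6 semitones (a half step narrower than perfect) the quality is diminished.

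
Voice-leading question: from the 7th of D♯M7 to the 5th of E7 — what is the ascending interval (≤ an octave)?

D♯M7 has C𝄪 as its 7th, and E7 has B as its 5th.
From C𝄪 to B: 9 semitones over a seventh = diminished.

diminished seventh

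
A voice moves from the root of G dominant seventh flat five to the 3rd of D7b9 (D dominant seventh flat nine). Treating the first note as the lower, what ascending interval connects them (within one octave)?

The root of G dominant seventh flat five is G; the 3rd of D7b9 (D dominant seventh flat nine) is F#.
G up to F# spans 7 letter names and 11 semitones — a major seventh.

major seventh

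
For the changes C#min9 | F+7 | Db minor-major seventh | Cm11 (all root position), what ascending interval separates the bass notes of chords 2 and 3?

The roots are F and Db.
From F to Db: 8 semitones over a sixth = minor.

minor 6th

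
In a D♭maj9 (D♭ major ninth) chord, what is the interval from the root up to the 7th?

M7

The chord tones of D♭ major ninth are D♭, F, A♭, C, E♭.
So we need the interval from D♭ up to C.
Counting 7 letters and 11 half steps from D♭ gives a major seventh.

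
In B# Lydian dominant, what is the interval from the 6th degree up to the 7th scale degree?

minor second

The scale runs B# C## D## E## F## G## A#.
That puts G## below A#.
G## up to A# is 1 semitone, a half step narrower than a major second, so the interval is minor.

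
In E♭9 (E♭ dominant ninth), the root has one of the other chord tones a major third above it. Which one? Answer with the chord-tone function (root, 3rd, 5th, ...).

3rd

The chord tones of E♭9 are E♭ G B♭ D♭ F.
The root is E♭. A major third above E♭ is G.
G is the chord's 3rd.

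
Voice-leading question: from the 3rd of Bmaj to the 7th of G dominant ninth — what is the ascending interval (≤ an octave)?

diminished third

The 3rd of Bmaj is D#; the 7th of G dominant ninth is F.
3 letter names make it a third; at 2 semitones (a whole step narrower than major) the quality is diminished.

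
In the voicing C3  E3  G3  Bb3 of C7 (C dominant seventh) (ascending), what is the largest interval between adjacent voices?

Adjacent intervals: C3→E3 = major third; E3→G3 = minor third; G3→Bb3 = minor third.
The largest is C3 to E3, a major third (4 semitones).

major third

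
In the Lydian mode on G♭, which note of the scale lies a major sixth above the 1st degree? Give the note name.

The scale is G♭ A♭ B♭ C D♭ E♭ F.
The 1st degree is G♭; a major sixth above that is E♭ — scale degree 6.

Eb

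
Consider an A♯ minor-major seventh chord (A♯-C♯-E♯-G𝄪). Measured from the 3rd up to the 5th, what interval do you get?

major third

The 3rd is C♯ and the 5th is E♯.
Counting 3 letters and 4 half steps from C♯ gives a major third.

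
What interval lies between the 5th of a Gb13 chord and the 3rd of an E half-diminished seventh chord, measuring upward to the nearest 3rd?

Gb13 has Db as its 5th, and E half-diminished seventh has G as its 3rd.
From Db to G: 6 semitones over a fourth = augmented.

A4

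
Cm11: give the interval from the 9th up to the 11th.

minor 3rd

Spelling the chord: C–E♭–G–B♭–D–F.
9th = D; 11th = F.
From D to F: 3 semitones over a third = minor.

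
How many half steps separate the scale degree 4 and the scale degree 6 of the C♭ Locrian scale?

The scale is C♭ D𝄫 E𝄫 F♭ G𝄫 A𝄫 B𝄫.
F♭ up to A𝄫 is a minor third — 3 semitones.

3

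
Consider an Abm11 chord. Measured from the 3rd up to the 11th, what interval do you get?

The chord tones of Abm11 are Ab-Cb-Eb-Gb-Bb-Db.
3rd = Cb; 11th = Db.
Counting 9 letters and 14 half steps from Cb gives a major ninth.

major 9th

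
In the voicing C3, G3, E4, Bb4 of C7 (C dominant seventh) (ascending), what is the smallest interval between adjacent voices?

diminished 5th

Adjacent intervals: C3→G3 = perfect fifth; G3→E4 = major sixth; E4→Bb4 = diminished fifth.
The smallest is E4 to Bb4, a diminished fifth (6 semitones).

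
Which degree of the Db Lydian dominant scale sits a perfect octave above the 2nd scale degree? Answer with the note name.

The scale is Db Eb F G Ab Bb Cb.
The 2nd scale degree is Eb; a perfect octave above that is Eb — scale degree 2.

Eb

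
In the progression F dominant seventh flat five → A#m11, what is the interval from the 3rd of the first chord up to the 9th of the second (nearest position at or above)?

F dominant seventh flat five has A as its 3rd, and A#m11 has B# as its 9th.
2 letter names make it a second; at 3 semitones (a half step wider than major) the quality is augmented.

augmented second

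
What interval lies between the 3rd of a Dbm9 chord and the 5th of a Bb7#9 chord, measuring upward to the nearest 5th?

augmented unison

Dbm9 has Fb as its 3rd, and Bb7#9 has F as its 5th.
From Fb to F: 1 semitone over a unison = augmented.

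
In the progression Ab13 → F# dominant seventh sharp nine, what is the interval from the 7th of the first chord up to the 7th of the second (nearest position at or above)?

augmented sixth

Ab13 has Gb as its 7th, and F# dominant seventh sharp nine has E as its 7th.
6 letter names make it a sixth; at 10 semitones (a half step wider than major) the quality is augmented.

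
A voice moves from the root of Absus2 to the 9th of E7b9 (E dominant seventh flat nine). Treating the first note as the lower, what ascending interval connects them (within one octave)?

major sixth

The root of Absus2 is Ab; the 9th of E7b9 (E dominant seventh flat nine) is F.
Counting 6 letters and 9 half steps from Ab gives a major sixth.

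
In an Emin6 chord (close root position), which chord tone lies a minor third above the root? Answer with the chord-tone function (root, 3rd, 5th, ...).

Em6 (E minor sixth): E, G, B, C#.
The root is E. A minor third above E is G.
G is the chord's 3rd.

3rd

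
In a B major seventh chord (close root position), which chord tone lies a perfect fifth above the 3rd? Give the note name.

The chord tones of Bmaj7 are B, D♯, F♯, A♯.
The 3rd is D♯. A perfect fifth above D♯ is A♯.
A♯ is the chord's 7th.

A#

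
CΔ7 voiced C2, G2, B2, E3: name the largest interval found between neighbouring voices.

Adjacent intervals: C2→G2 = perfect fifth; G2→B2 = major third; B2→E3 = perfect fourth.
The largest is C2 to G2, a perfect fifth (7 semitones).

perfect 5th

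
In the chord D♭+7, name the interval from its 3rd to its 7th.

D♭+7 is spelled D♭–F–A–C♭.
3rd = F; 7th = C♭.
From F to C♭: 6 semitones over a fifth = diminished.
That tritone between 3rd and 7th is what gives the dominant seventh its pull toward resolution.

diminished 5th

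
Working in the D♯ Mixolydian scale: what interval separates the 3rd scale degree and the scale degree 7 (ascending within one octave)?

d5

Spelling the D♯ Mixolydian scale: D♯ E♯ F𝄪 G♯ A♯ B♯ C♯.
That puts F𝄪 below C♯.
F𝄪 up to C♯ is 6 semitones, a half step narrower than a perfect fifth, so the interval is diminished.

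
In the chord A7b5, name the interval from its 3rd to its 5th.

Spelling the chord: A, C♯, E♭, G.
That puts C♯ below E♭.
From C♯ to E♭: 2 semitones over a third = diminished.

diminished third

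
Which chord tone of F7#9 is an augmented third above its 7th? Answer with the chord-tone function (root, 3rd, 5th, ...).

9th

Spelling the chord: F A C Eb G#.
The 7th is Eb. An augmented third above Eb is G#.
G# is the chord's 9th.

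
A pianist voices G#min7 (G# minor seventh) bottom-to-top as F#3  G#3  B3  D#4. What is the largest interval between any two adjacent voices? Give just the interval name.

Adjacent intervals: F#3→G#3 = major second; G#3→B3 = minor third; B3→D#4 = major third.
The largest is B3 to D#4, a major third (4 semitones).

major third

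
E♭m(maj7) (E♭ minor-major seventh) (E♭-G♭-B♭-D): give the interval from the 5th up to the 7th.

So we need the interval from B♭ up to D.
From B♭ to D is 4 semitones, exactly the major third.

M3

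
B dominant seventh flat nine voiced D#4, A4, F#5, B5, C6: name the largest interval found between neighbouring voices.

major 6th

Adjacent intervals: D#4→A4 = diminished fifth; A4→F#5 = major sixth; F#5→B5 = perfect fourth; B5→C6 = minor second.
The largest is A4 to F#5, a major sixth (9 semitones).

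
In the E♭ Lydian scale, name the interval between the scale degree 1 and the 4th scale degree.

E♭ lydian: E♭ F G A B♭ C D.
That puts E♭ below A.
From E♭ to A: 6 semitones over a fourth = augmented.

augmented fourth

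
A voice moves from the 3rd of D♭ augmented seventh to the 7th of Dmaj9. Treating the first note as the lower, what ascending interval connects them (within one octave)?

D♭ augmented seventh has F as its 3rd, and Dmaj9 has C♯ as its 7th.
5 letter names make it a fifth; at 8 semitones (a half step wider than perfect) the quality is augmented.

A5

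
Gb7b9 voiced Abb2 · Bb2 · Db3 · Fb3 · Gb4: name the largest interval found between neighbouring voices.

Adjacent intervals: Abb2→Bb2 = augmented second; Bb2→Db3 = minor third; Db3→Fb3 = minor third; Fb3→Gb4 = major ninth.
The largest is Fb3 to Gb4, a major ninth (14 semitones).

M9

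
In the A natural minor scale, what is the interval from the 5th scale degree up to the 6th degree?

minor 2nd

Spelling the A natural minor scale: A B C D E F G.
That puts E below F.
2 letter names make it a second; at 1 semitone (a half step narrower than major) the quality is minor.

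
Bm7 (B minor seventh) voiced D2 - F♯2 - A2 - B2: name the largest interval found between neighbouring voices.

major third

Adjacent intervals: D2→F♯2 = major third; F♯2→A2 = minor third; A2→B2 = major second.
The largest is D2 to F♯2, a major third (4 semitones).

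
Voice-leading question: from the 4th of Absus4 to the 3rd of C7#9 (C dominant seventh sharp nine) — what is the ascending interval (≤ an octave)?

A2

Absus4 has Db as its 4th, and C7#9 (C dominant seventh sharp nine) has E as its 3rd.
2 letter names make it a second; at 3 semitones (a half step wider than major) the quality is augmented.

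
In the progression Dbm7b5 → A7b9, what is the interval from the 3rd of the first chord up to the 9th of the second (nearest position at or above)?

augmented fourth

Dbm7b5 has Fb as its 3rd, and A7b9 has Bb as its 9th.
From Fb to Bb: 6 semitones over a fourth = augmented.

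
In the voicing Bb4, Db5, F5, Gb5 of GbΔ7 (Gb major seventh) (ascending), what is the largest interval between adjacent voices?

major 3rd

Adjacent intervals: Bb4→Db5 = minor third; Db5→F5 = major third; F5→Gb5 = minor second.
The largest is Db5 to F5, a major third (4 semitones).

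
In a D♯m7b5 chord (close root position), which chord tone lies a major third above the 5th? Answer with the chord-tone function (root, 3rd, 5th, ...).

Spelling the chord: D♯-F♯-A-C♯.
The 5th is A. A major third above A is C♯.
C♯ is the chord's 7th.

7th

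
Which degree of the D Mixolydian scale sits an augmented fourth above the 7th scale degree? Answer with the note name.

F#

The scale is D E F# G A B C.
The 7th scale degree is C; an augmented fourth above that is F# — scale degree 3.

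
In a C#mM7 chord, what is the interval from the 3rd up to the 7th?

augmented fifth

Spelling the chord: C#-E-G#-B#.
So we need the interval from E up to B#.
From E to B#: 8 semitones over a fifth = augmented.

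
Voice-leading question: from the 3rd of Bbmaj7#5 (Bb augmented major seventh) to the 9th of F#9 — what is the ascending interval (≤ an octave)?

The 3rd of Bbmaj7#5 (Bb augmented major seventh) is D; the 9th of F#9 is G#.
From D to G#: 6 semitones over a fourth = augmented.

augmented fourth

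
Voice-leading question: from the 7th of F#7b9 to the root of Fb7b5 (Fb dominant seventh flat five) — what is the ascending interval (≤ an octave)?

d2

F#7b9 has E as its 7th, and Fb7b5 (Fb dominant seventh flat five) has Fb as its root.
From E to Fb: 0 semitones over a second = diminished.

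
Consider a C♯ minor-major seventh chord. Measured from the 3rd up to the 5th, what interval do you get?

major third

C♯mM7: C♯, E, G♯, B♯.
The 3rd is E and the 5th is G♯.
From E to G♯ is 4 semitones, exactly the major third.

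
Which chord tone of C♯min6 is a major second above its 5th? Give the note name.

C♯m6 is spelled C♯ E G♯ A♯.
The 5th is G♯. A major second above G♯ is A♯.
A♯ is the chord's 6th.

A#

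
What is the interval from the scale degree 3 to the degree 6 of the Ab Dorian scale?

augmented fourth

Ab dorian: Ab Bb Cb Db Eb F Gb.
So we need the interval from Cb up to F.
Cb up to F is 6 semitones, a half step wider than a perfect fourth, so the interval is augmented.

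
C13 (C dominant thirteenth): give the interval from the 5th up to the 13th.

major ninth

C dominant thirteenth: C E G Bb D A.
The 5th is G and the 13th is A.
From G to A is 14 semitones, exactly the major ninth.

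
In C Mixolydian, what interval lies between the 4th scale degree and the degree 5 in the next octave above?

major ninth

The scale runs C D E F G A Bb.
The 4th scale degree is F and the 5th scale degree (up an octave) is G.
From F to G is 14 semitones, exactly the major ninth.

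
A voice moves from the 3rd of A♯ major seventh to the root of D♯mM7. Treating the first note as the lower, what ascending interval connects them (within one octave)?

A♯ major seventh has C𝄪 as its 3rd, and D♯mM7 has D♯ as its root.
From C𝄪 to D♯: 1 semitone over a second = minor.

minor 2nd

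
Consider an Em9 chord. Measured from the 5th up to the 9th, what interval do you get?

perfect fifth

Spelling the chord: E-G-B-D-F#.
The 5th is B and the 9th is F#.
Counting 5 letters and 7 half steps from B gives a perfect fifth.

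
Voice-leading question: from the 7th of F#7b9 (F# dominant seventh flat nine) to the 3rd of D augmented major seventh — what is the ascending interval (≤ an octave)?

major second

The 7th of F#7b9 (F# dominant seventh flat nine) is E; the 3rd of D augmented major seventh is F#.
Counting 2 letters and 2 half steps from E gives a major second.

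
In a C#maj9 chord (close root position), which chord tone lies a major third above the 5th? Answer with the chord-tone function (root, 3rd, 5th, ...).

7th

The chord tones of C#maj9 are C#, E#, G#, B#, D#.
The 5th is G#. A major third above G# is B#.
B# is the chord's 7th.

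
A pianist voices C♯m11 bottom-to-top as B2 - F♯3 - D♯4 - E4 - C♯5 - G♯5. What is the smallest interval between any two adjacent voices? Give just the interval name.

Adjacent intervals: B2→F♯3 = perfect fifth; F♯3→D♯4 = major sixth; D♯4→E4 = minor second; E4→C♯5 = major sixth; C♯5→G♯5 = perfect fifth.
The smallest is D♯4 to E4, a minor second (1 semitone).

m2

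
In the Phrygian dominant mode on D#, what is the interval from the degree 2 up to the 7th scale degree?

major sixth

Spelling the Phrygian dominant mode on D#: D# E F## G# A# B C#.
That puts E below C#.
From E to C# is 9 semitones, exactly the major sixth.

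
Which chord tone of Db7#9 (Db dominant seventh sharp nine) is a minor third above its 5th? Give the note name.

Db dominant seventh sharp nine is spelled Db F Ab Cb E.
The 5th is Ab. A minor third above Ab is Cb.
Cb is the chord's 7th.

Cb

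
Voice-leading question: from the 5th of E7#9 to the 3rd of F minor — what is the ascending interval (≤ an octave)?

E7#9 has B as its 5th, and F minor has A♭ as its 3rd.
B up to A♭ is 9 semitones, a whole step narrower than a major seventh, so the interval is diminished.

diminished seventh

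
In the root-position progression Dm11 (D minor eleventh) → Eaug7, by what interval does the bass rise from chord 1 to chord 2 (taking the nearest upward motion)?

major second

The roots are D and E.
D up to E spans 2 letter names and 2 semitones — a major second.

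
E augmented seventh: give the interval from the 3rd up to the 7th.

d5

Spelling the chord: E G# B# D.
So we need the interval from G# up to D.
5 letter names make it a fifth; at 6 semitones (a half step narrower than perfect) the quality is diminished.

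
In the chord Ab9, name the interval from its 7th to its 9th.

The chord tones of Ab dominant ninth are Ab–C–Eb–Gb–Bb.
So we need the interval from Gb up to Bb.
Gb up to Bb spans 3 letter names and 4 semitones — a major third.

major 3rd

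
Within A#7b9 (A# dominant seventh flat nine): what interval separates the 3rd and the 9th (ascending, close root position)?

Spelling the chord: A#-C##-E#-G#-B.
The 3rd is C## and the 9th is B.
C## up to B is 9 semitones, a whole step narrower than a major seventh, so the interval is diminished.

diminished seventh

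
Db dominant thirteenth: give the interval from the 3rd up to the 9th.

minor 7th

Db13 (Db dominant thirteenth) is spelled Db-F-Ab-Cb-Eb-Bb.
The 3rd is F and the 9th is Eb.
From F to Eb: 10 semitones over a seventh = minor.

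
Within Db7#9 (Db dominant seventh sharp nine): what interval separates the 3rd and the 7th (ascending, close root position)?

diminished 5th

Db dominant seventh sharp nine: Db F Ab Cb E.
3rd = F; 7th = Cb.
From F to Cb: 6 semitones over a fifth = diminished.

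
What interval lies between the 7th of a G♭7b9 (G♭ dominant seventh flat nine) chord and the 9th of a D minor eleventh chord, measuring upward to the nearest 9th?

A7

G♭7b9 (G♭ dominant seventh flat nine) has F♭ as its 7th, and D minor eleventh has E as its 9th.
From F♭ to E: 12 semitones over a seventh = augmented.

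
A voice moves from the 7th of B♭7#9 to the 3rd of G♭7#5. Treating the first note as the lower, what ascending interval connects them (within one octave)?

The 7th of B♭7#9 is A♭; the 3rd of G♭7#5 is B♭.
Counting 2 letters and 2 half steps from A♭ gives a major second.

M2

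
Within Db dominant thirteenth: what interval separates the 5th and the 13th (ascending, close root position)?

major ninth

Db dominant thirteenth: Db–F–Ab–Cb–Eb–Bb.
The 5th is Ab and the 13th is Bb.
Ab up to Bb spans 9 letter names and 14 semitones — a major ninth.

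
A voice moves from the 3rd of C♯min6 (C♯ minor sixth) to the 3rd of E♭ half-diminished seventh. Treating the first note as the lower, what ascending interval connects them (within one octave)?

The 3rd of C♯min6 (C♯ minor sixth) is E; the 3rd of E♭ half-diminished seventh is G♭.
E up to G♭ is 2 semitones, a whole step narrower than a major third, so the interval is diminished.

diminished 3rd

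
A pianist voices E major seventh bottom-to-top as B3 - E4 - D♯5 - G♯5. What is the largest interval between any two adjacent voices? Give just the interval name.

Adjacent intervals: B3→E4 = perfect fourth; E4→D♯5 = major seventh; D♯5→G♯5 = perfect fourth.
The largest is E4 to D♯5, a major seventh (11 semitones).

major seventh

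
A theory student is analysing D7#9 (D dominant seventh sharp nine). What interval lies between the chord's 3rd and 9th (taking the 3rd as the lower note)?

The chord tones of D dominant seventh sharp nine are D–F♯–A–C–E♯.
So we need the interval from F♯ up to E♯.
Counting 7 letters and 11 half steps from F♯ gives a major seventh.

major seventh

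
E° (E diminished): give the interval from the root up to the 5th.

The chord tones of Edim are E–G–Bb.
Root = E; 5th = Bb.
5 letter names make it a fifth; at 6 semitones (a half step narrower than perfect) the quality is diminished.

diminished 5th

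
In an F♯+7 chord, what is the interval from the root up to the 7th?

The chord tones of F♯7#5 (F♯ augmented seventh) are F♯-A♯-C𝄪-E.
So we need the interval from F♯ up to E.
7 letter names make it a seventh; at 10 semitones (a half step narrower than major) the quality is minor.

m7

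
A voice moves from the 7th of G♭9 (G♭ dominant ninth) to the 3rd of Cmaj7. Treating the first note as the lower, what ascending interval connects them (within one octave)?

G♭9 (G♭ dominant ninth) has F♭ as its 7th, and Cmaj7 has E as its 3rd.
F♭ up to E is 12 semitones, a half step wider than a major seventh, so the interval is augmented.

augmented seventh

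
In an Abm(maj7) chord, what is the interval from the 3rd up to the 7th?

Spelling the chord: Ab, Cb, Eb, G.
So we need the interval from Cb up to G.
From Cb to G: 8 semitones over a fifth = augmented.

augmented fifth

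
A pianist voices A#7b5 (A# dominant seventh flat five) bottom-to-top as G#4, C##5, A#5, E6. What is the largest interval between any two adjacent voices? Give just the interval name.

m6

Adjacent intervals: G#4→C##5 = augmented fourth; C##5→A#5 = minor sixth; A#5→E6 = diminished fifth.
The largest is C##5 to A#5, a minor sixth (8 semitones).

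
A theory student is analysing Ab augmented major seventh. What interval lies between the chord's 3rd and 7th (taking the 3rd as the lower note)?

Abmaj7#5: Ab–C–E–G.
That puts C below G.
Counting 5 letters and 7 half steps from C gives a perfect fifth.

perfect fifth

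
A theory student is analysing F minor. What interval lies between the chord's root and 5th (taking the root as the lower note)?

perfect fifth

Spelling the chord: F, Ab, C.
The root is F and the 5th is C.
F up to C spans 5 letter names and 7 semitones — a perfect fifth.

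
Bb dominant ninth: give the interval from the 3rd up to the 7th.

d5

Spelling the chord: Bb D F Ab C.
That puts D below Ab.
D up to Ab is 6 semitones, a half step narrower than a perfect fifth, so the interval is diminished.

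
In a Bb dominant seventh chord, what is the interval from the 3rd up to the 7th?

diminished fifth

Bb7 is spelled Bb-D-F-Ab.
That puts D below Ab.
5 letter names make it a fifth; at 6 semitones (a half step narrower than perfect) the quality is diminished.
This 3–7 tritone is the characteristic tension at the heart of the dominant sound.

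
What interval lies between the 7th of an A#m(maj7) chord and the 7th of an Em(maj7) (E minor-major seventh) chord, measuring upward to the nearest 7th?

The 7th of A#m(maj7) is G##; the 7th of Em(maj7) (E minor-major seventh) is D#.
From G## to D#: 6 semitones over a fifth = diminished.

diminished fifth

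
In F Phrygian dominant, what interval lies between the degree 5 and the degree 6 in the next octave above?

Spelling F Phrygian dominant: F Gb A Bb C Db Eb.
That puts C below Db.
From C to Db: 13 semitones over a ninth = minor.

minor ninth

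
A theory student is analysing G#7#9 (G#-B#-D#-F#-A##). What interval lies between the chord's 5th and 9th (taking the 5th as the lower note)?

augmented fifth

The 5th is D# and the 9th is A##.
D# up to A## is 8 semitones, a half step wider than a perfect fifth, so the interval is augmented.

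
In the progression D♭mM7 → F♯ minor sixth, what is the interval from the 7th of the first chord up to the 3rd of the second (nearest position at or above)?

The 7th of D♭mM7 is C; the 3rd of F♯ minor sixth is A.
From C to A is 9 semitones, exactly the major sixth.

M6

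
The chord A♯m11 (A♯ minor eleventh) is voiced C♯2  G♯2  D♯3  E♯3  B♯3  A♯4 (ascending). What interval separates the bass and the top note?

major 20th

The outer voices are C♯2 and A♯4.
Counting 20 letters and 33 half steps from C♯ gives a major 20th.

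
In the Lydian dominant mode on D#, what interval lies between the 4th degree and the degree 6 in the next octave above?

minor tenth

Spelling the Lydian dominant mode on D#: D# E# F## G## A# B# C#.
4th degree = G##; 6th scale degree (up an octave) = B#.
G## up to B# is 15 semitones, a half step narrower than a major tenth, so the interval is minor.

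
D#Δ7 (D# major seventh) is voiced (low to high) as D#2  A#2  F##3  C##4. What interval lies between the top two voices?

Those voices are F##3 and C##4.
F## up to C## spans 5 letter names and 7 semitones — a perfect fifth.

perfect fifth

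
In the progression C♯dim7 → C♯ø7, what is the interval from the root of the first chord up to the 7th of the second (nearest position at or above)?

minor 7th

The root of C♯dim7 is C♯; the 7th of C♯ø7 is B.
7 letter names make it a seventh; at 10 semitones (a half step narrower than major) the quality is minor.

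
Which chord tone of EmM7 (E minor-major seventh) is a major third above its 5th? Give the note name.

D#

Spelling the chord: E G B D#.
The 5th is B. A major third above B is D#.
D# is the chord's 7th.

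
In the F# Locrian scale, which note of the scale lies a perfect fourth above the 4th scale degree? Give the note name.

E

The scale is F# G A B C D E.
The 4th scale degree is B; a perfect fourth above that is E — scale degree 7.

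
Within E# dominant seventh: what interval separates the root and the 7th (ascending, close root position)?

The chord tones of E#7 (E# dominant seventh) are E#–G##–B#–D#.
Root = E#; 7th = D#.
From E# to D#: 10 semitones over a seventh = minor.

minor 7th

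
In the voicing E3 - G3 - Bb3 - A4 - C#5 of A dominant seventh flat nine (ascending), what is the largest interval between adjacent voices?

Adjacent intervals: E3→G3 = minor third; G3→Bb3 = minor third; Bb3→A4 = major seventh; A4→C#5 = major third.
The largest is Bb3 to A4, a major seventh (11 semitones).

major seventh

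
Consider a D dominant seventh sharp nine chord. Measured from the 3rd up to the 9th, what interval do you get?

D7#9 (D dominant seventh sharp nine): D F♯ A C E♯.
The 3rd is F♯ and the 9th is E♯.
Counting 7 letters and 11 half steps from F♯ gives a major seventh.

major seventh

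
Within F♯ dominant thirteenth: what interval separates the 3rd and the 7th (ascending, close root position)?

diminished fifth

The chord tones of F♯13 are F♯-A♯-C♯-E-G♯-D♯.
3rd = A♯; 7th = E.
From A♯ to E: 6 semitones over a fifth = diminished.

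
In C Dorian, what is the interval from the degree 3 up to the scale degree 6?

Spelling C Dorian: C D Eb F G A Bb.
So we need the interval from Eb up to A.
Eb up to A is 6 semitones, a half step wider than a perfect fourth, so the interval is augmented.

A4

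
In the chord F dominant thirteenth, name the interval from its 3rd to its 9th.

m7

F dominant thirteenth is spelled F A C Eb G D.
That puts A below G.
A up to G is 10 semitones, a half step narrower than a major seventh, so the interval is minor.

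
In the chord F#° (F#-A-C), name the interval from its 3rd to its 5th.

3rd = A; 5th = C.
3 letter names make it a third; at 3 semitones (a half step narrower than major) the quality is minor.

minor third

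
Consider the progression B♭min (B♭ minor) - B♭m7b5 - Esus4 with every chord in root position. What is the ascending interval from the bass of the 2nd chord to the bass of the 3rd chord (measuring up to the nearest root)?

augmented fourth

The roots are B♭ and E.
B♭ up to E is 6 semitones, a half step wider than a perfect fourth, so the interval is augmented.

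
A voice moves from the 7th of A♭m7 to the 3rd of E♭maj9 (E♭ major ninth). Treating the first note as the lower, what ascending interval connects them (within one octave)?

augmented unison

A♭m7 has G♭ as its 7th, and E♭maj9 (E♭ major ninth) has G as its 3rd.
G♭ up to G is 1 semitone, a half step wider than a perfect unison, so the interval is augmented.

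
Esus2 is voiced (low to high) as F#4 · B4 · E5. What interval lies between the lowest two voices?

Those voices are F#4 and B4.
F# up to B spans 4 letter names and 5 semitones — a perfect fourth.

perfect 4th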